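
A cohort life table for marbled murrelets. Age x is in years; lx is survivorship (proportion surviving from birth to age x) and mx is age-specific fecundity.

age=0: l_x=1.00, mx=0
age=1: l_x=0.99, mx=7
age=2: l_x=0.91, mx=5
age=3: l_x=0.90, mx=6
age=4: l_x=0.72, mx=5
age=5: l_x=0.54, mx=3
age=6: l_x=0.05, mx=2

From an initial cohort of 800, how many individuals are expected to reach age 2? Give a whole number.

728

Expected survivors = N0 · l_2 = 800 × 0.91 = 728 → 728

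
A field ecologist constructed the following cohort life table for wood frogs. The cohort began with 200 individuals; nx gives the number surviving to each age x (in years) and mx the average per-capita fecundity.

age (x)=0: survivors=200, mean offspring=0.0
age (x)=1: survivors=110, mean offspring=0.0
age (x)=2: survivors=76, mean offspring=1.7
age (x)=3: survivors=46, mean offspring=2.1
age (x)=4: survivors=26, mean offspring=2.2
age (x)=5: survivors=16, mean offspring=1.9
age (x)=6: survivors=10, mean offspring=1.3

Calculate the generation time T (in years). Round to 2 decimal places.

3.09

lx = nx/n0 = nx/200: 1, 0.55, 0.38, 0.23, 0.13, 0.08, 0.05
lx·mx: 0, 0, 0.646, 0.483, 0.286, 0.152, 0.065 → R0 = 1.632
x·lx·mx: 0, 0, 1.292, 1.449, 1.144, 0.76, 0.39 → Σ = 5.035
T = 5.035 / 1.632 = 3.085172… → 3.09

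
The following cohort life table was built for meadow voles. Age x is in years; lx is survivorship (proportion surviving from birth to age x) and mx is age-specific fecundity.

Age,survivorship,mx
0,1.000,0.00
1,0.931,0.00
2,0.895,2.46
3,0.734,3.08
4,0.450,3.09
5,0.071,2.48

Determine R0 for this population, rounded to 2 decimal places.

lx·mx by age: 0, 0, 2.2017, 2.26072, 1.3905, 0.17608
R0 = Σ lx·mx = 6.029 → 6.03

6.03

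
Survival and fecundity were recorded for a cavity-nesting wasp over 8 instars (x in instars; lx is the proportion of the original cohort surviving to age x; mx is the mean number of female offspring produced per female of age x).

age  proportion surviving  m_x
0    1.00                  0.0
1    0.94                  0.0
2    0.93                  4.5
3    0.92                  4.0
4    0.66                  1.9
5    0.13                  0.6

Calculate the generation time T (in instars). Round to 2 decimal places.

2.70

lx·mx: 0, 0, 4.185, 3.68, 1.254, 0.078 → R0 = 9.197
x·lx·mx: 0, 0, 8.37, 11.04, 5.016, 0.39 → Σ = 24.816
T = 24.816 / 9.197 = 2.698271… → 2.70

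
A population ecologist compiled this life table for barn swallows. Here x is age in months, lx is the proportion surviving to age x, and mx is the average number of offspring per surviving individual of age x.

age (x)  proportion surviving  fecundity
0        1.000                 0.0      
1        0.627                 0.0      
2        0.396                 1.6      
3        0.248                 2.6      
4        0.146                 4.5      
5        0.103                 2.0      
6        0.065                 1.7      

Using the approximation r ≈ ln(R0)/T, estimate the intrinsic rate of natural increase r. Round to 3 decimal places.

0.243

R0 = Σ lx·mx = 0 + 0 + 0.6336 + 0.6448 + 0.657 + 0.206 + 0.1105 = 2.2519
Σ x·lx·mx = 7.5226; T = 7.5226/2.2519 = 3.34056…
r ≈ ln(R0)/T = ln(2.2519)/3.34056… = 0.24301… → 0.243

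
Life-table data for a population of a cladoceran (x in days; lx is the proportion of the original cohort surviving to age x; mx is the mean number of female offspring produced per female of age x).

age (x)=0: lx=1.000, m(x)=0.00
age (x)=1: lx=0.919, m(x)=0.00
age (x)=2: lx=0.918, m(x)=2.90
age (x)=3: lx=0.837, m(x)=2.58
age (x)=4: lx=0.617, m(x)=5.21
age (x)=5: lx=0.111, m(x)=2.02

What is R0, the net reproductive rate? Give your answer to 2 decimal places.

lx·mx by age: 0, 0, 2.6622, 2.15946, 3.21457, 0.22422
R0 = Σ lx·mx = 8.26045 → 8.26

8.26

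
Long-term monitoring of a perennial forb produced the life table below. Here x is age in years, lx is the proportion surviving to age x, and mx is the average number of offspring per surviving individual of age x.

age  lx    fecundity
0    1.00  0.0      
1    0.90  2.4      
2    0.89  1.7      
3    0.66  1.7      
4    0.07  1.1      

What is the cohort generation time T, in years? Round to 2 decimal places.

1.82

lx·mx: 0, 2.16, 1.513, 1.122, 0.077 → R0 = 4.872
x·lx·mx: 0, 2.16, 3.026, 3.366, 0.308 → Σ = 8.86
T = 8.86 / 4.872 = 1.818555… → 1.82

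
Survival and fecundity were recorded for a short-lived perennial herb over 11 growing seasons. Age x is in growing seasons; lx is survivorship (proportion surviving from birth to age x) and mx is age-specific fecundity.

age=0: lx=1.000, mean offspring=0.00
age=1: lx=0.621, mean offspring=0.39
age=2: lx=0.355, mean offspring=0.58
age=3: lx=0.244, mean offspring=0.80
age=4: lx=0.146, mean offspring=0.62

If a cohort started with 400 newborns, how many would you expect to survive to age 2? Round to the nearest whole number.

142

Expected survivors = N0 · l_2 = 400 × 0.355 = 142 → 142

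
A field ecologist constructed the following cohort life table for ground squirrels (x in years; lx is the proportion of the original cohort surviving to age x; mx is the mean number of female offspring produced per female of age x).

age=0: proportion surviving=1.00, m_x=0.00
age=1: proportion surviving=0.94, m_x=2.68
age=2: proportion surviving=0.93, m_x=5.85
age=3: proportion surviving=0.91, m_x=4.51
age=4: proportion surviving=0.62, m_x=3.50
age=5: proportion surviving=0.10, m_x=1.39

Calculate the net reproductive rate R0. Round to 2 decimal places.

lx·mx by age: 0, 2.5192, 5.4405, 4.1041, 2.17, 0.139
R0 = Σ lx·mx = 14.3728 → 14.37

14.37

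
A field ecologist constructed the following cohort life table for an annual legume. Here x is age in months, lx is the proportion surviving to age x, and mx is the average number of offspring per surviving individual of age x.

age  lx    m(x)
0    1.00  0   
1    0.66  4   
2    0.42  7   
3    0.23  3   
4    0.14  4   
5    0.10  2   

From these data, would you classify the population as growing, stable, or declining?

growing

R0 = Σ lx·mx = 0 + 2.64 + 2.94 + 0.69 + 0.56 + 0.2 = 7.03
R0 > 1, so the population is growing.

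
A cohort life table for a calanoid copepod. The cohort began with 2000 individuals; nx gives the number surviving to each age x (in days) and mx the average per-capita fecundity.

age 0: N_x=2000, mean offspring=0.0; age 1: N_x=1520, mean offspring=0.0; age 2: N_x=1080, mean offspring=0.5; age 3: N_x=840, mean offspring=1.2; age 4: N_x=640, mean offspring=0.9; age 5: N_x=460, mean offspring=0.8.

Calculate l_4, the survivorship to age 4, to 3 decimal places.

0.320

l_4 = n_4/n_0 = 640/2000 = 0.32 → 0.320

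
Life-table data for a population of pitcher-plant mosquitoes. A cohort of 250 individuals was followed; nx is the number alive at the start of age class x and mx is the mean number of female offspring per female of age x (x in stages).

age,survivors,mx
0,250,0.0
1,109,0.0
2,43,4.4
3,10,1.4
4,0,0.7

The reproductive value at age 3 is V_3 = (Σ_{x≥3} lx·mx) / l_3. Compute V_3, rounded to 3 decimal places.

1.400

lx = nx/n0 = nx/250: 1, 0.436, 0.172, 0.04, 0
lx·mx for x ≥ 3: 0.056, 0 → sum = 0.056
V_3 = 0.056 / l_3 = 0.056 / 0.04 = 1.4 → 1.400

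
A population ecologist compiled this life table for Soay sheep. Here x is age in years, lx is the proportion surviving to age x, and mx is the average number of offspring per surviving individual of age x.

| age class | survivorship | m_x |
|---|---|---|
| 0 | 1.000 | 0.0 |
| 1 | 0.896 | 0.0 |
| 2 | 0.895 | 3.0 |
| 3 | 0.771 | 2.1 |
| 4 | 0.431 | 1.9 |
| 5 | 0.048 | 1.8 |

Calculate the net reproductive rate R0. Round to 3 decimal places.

5.209

lx·mx by age: 0, 0, 2.685, 1.6191, 0.8189, 0.0864
R0 = Σ lx·mx = 5.2094 → 5.209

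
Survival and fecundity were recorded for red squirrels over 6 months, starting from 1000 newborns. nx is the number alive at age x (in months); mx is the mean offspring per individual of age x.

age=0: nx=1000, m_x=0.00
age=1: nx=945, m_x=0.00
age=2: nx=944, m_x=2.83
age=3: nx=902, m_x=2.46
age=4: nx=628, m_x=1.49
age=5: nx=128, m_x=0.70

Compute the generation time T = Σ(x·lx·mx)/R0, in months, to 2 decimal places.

lx = nx/n0 = nx/1000: 1, 0.945, 0.944, 0.902, 0.628, 0.128
lx·mx: 0, 0, 2.67152, 2.21892, 0.93572, 0.0896 → R0 = 5.91576
x·lx·mx: 0, 0, 5.34304, 6.65676, 3.74288, 0.448 → Σ = 16.19068
T = 16.19068 / 5.91576 = 2.736872… → 2.74

2.74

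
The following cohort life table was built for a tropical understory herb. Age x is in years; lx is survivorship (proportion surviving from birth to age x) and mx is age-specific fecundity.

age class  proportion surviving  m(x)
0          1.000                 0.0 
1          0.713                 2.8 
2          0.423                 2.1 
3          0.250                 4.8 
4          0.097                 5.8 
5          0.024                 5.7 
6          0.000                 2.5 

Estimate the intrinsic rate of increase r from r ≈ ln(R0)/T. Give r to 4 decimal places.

R0 = Σ lx·mx = 0 + 1.9964 + 0.8883 + 1.2 + 0.5626 + 0.1368 + 0 = 4.7841
Σ x·lx·mx = 10.3074; T = 10.3074/4.7841 = 2.15451…
r ≈ ln(R0)/T = ln(4.7841)/2.15451… = 0.726521… → 0.7265

0.7265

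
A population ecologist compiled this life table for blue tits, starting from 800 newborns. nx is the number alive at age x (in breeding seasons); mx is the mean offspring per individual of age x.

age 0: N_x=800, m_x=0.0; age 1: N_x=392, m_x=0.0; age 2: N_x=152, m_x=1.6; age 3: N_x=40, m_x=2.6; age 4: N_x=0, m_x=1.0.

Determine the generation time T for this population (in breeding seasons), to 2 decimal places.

lx = nx/n0 = nx/800: 1, 0.49, 0.19, 0.05, 0
lx·mx: 0, 0, 0.304, 0.13, 0 → R0 = 0.434
x·lx·mx: 0, 0, 0.608, 0.39, 0 → Σ = 0.998
T = 0.998 / 0.434 = 2.299539… → 2.30

2.30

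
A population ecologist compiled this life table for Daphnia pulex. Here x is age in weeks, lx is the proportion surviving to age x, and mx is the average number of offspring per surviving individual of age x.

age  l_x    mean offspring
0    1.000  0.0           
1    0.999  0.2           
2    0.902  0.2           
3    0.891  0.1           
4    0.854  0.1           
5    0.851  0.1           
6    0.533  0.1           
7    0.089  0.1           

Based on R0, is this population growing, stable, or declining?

declining

R0 = Σ lx·mx = 0 + 0.1998 + 0.1804 + 0.0891 + 0.0854 + 0.0851 + 0.0533 + 0.0089 = 0.702
R0 < 1, so the population is declining.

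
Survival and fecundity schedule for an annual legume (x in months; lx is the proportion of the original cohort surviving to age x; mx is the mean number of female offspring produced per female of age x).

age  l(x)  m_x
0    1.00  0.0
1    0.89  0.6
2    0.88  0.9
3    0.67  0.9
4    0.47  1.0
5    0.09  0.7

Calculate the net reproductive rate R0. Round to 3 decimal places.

lx·mx by age: 0, 0.534, 0.792, 0.603, 0.47, 0.063
R0 = Σ lx·mx = 2.462 → 2.462

2.462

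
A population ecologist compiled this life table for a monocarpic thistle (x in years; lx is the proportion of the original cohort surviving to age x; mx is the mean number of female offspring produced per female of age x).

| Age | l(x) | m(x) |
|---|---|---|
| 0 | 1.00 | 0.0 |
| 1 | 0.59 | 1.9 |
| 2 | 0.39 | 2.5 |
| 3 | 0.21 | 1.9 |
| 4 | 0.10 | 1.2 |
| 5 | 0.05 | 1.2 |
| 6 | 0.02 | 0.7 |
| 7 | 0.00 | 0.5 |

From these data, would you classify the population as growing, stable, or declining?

R0 = Σ lx·mx = 0 + 1.121 + 0.975 + 0.399 + 0.12 + 0.06 + 0.014 + 0 = 2.689
R0 > 1, so the population is growing.

growing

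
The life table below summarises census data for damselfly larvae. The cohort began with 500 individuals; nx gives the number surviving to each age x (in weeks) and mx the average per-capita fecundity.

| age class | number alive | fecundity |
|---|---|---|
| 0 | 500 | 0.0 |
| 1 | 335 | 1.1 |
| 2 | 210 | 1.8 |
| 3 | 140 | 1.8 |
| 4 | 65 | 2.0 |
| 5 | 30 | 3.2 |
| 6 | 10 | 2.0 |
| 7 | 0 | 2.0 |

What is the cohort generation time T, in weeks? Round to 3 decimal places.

2.411

lx = nx/n0 = nx/500: 1, 0.67, 0.42, 0.28, 0.13, 0.06, 0.02, 0
lx·mx: 0, 0.737, 0.756, 0.504, 0.26, 0.192, 0.04, 0 → R0 = 2.489
x·lx·mx: 0, 0.737, 1.512, 1.512, 1.04, 0.96, 0.24, 0 → Σ = 6.001
T = 6.001 / 2.489 = 2.411008… → 2.411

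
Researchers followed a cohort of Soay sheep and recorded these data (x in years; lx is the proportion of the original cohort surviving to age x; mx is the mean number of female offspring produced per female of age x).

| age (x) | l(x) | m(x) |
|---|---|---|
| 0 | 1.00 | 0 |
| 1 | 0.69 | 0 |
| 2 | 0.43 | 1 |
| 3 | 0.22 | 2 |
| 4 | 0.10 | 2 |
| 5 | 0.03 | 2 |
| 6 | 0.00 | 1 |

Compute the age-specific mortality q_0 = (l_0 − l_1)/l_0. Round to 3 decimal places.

q_0 = (l_0 − l_1) / l_0 = (1 − 0.69) / 1
     = 0.31 / 1 = 0.31 → 0.310

0.310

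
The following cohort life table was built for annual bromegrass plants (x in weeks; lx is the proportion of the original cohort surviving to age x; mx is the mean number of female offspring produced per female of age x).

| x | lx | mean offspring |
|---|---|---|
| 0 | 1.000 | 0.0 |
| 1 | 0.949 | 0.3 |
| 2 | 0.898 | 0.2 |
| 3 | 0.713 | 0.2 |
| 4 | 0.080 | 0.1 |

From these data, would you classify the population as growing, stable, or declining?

R0 = Σ lx·mx = 0 + 0.2847 + 0.1796 + 0.1426 + 0.008 = 0.6149
R0 < 1, so the population is declining.

declining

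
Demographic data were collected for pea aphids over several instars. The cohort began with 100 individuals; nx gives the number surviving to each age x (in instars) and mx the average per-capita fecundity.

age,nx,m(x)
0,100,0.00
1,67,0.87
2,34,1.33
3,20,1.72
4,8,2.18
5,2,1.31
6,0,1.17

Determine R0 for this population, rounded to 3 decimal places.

lx = nx/n0 = nx/100: 1, 0.67, 0.34, 0.2, 0.08, 0.02, 0
lx·mx by age: 0, 0.5829, 0.4522, 0.344, 0.1744, 0.0262, 0
R0 = Σ lx·mx = 1.5797 → 1.580

1.580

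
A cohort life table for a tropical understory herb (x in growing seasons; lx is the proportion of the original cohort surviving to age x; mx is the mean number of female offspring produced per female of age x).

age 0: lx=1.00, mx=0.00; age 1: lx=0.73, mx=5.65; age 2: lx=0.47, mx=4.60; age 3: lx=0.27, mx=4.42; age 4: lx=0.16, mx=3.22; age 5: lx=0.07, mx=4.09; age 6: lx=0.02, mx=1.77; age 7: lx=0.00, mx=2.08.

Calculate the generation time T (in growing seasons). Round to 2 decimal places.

1.89

lx·mx: 0, 4.1245, 2.162, 1.1934, 0.5152, 0.2863, 0.0354, 0 → R0 = 8.3168
x·lx·mx: 0, 4.1245, 4.324, 3.5802, 2.0608, 1.4315, 0.2124, 0 → Σ = 15.7334
T = 15.7334 / 8.3168 = 1.891761… → 1.89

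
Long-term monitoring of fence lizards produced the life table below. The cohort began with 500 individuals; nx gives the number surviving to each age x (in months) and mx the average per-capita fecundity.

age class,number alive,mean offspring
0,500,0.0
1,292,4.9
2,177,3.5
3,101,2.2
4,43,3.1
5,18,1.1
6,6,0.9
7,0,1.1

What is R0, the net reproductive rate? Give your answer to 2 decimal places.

lx = nx/n0 = nx/500: 1, 0.584, 0.354, 0.202, 0.086, 0.036, 0.012, 0
lx·mx by age: 0, 2.8616, 1.239, 0.4444, 0.2666, 0.0396, 0.0108, 0
R0 = Σ lx·mx = 4.862 → 4.86

4.86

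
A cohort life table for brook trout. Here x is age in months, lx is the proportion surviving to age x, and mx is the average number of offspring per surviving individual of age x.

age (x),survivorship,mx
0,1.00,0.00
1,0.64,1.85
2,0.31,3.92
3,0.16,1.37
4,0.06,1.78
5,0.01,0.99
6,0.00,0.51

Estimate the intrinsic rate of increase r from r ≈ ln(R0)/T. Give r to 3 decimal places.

0.580

R0 = Σ lx·mx = 0 + 1.184 + 1.2152 + 0.2192 + 0.1068 + 0.0099 + 0 = 2.7351
Σ x·lx·mx = 4.7487; T = 4.7487/2.7351 = 1.73621…
r ≈ ln(R0)/T = ln(2.7351)/1.73621… = 0.57952… → 0.580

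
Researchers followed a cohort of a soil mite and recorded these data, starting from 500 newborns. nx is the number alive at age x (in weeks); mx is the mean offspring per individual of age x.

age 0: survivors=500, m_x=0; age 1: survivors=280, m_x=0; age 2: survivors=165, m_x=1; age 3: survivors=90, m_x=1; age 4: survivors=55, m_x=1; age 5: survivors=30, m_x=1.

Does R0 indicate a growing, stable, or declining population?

declining

lx = nx/n0 = nx/500: 1, 0.56, 0.33, 0.18, 0.11, 0.06
R0 = Σ lx·mx = 0 + 0 + 0.33 + 0.18 + 0.11 + 0.06 = 0.68
R0 < 1, so the population is declining.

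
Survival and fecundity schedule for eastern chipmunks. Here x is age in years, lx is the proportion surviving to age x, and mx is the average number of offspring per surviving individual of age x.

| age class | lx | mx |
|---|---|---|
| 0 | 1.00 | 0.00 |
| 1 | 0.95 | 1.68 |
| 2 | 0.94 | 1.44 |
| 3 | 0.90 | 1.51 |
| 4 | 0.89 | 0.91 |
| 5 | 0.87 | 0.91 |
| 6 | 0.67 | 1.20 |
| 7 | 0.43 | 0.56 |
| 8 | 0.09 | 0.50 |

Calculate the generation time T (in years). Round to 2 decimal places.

3.21

lx·mx: 0, 1.596, 1.3536, 1.359, 0.8099, 0.7917, 0.804, 0.2408, 0.045 → R0 = 7
x·lx·mx: 0, 1.596, 2.7072, 4.077, 3.2396, 3.9585, 4.824, 1.6856, 0.36 → Σ = 22.4479
T = 22.4479 / 7 = 3.206843… → 3.21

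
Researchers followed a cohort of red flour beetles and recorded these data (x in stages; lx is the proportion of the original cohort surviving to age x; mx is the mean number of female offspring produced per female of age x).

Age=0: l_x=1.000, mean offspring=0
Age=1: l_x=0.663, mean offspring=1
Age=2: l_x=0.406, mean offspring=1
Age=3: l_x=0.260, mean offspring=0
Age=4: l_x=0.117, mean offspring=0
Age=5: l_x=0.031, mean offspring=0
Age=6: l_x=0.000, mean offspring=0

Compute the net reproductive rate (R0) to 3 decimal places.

lx·mx by age: 0, 0.663, 0.406, 0, 0, 0, 0
R0 = Σ lx·mx = 1.069 → 1.069

1.069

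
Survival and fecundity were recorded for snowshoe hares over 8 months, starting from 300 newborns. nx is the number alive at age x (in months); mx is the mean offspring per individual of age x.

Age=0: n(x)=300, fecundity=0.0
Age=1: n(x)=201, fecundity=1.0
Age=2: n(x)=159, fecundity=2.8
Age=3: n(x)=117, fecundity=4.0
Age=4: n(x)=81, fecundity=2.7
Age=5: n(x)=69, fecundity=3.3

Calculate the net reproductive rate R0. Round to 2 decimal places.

5.20

lx = nx/n0 = nx/300: 1, 0.67, 0.53, 0.39, 0.27, 0.23
lx·mx by age: 0, 0.67, 1.484, 1.56, 0.729, 0.759
R0 = Σ lx·mx = 5.202 → 5.20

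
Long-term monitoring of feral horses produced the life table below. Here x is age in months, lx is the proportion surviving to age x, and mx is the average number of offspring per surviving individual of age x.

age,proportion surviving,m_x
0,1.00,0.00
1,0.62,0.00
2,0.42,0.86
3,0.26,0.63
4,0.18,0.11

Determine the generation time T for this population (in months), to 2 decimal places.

lx·mx: 0, 0, 0.3612, 0.1638, 0.0198 → R0 = 0.5448
x·lx·mx: 0, 0, 0.7224, 0.4914, 0.0792 → Σ = 1.293
T = 1.293 / 0.5448 = 2.373348… → 2.37

2.37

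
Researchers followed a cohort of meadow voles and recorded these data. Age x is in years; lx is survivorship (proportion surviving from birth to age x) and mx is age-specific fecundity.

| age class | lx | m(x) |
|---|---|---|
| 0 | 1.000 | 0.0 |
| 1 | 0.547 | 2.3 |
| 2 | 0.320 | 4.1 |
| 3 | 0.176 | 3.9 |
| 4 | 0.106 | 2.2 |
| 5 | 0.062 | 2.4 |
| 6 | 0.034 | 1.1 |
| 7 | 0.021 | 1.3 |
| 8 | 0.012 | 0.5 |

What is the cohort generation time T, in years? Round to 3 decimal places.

2.179

lx·mx: 0, 1.2581, 1.312, 0.6864, 0.2332, 0.1488, 0.0374, 0.0273, 0.006 → R0 = 3.7092
x·lx·mx: 0, 1.2581, 2.624, 2.0592, 0.9328, 0.744, 0.2244, 0.1911, 0.048 → Σ = 8.0816
T = 8.0816 / 3.7092 = 2.178799… → 2.179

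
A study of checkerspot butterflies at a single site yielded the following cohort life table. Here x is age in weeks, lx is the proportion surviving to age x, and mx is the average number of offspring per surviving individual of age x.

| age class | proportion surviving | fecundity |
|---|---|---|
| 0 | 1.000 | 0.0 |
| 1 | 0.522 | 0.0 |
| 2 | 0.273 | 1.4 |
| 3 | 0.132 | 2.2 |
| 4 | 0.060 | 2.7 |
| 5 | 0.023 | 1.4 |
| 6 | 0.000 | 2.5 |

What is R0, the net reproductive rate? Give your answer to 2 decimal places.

lx·mx by age: 0, 0, 0.3822, 0.2904, 0.162, 0.0322, 0
R0 = Σ lx·mx = 0.8668 → 0.87

0.87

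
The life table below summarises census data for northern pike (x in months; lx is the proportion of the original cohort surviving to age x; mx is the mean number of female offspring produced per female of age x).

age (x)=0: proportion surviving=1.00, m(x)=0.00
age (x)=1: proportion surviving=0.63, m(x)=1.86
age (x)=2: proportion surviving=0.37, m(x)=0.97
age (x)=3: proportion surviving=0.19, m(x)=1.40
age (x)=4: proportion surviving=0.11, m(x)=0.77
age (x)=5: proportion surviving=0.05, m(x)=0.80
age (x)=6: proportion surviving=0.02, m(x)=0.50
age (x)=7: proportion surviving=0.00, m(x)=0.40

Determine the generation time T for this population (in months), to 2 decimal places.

1.70

lx·mx: 0, 1.1718, 0.3589, 0.266, 0.0847, 0.04, 0.01, 0 → R0 = 1.9314
x·lx·mx: 0, 1.1718, 0.7178, 0.798, 0.3388, 0.2, 0.06, 0 → Σ = 3.2864
T = 3.2864 / 1.9314 = 1.701564… → 1.70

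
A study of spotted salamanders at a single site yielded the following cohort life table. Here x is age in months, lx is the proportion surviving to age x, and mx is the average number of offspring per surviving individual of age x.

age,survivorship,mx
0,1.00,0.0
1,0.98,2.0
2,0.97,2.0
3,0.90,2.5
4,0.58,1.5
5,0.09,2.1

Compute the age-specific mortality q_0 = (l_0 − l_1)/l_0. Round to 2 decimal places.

q_0 = (l_0 − l_1) / l_0 = (1 − 0.98) / 1
     = 0.02 / 1 = 0.02 → 0.02

0.02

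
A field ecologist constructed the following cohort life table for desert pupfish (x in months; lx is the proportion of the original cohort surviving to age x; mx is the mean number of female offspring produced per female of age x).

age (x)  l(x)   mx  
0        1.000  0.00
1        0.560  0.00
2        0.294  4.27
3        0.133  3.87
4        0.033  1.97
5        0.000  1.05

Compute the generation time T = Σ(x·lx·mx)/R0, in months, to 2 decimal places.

2.35

lx·mx: 0, 0, 1.25538, 0.51471, 0.06501, 0 → R0 = 1.8351
x·lx·mx: 0, 0, 2.51076, 1.54413, 0.26004, 0 → Σ = 4.31493
T = 4.31493 / 1.8351 = 2.351332… → 2.35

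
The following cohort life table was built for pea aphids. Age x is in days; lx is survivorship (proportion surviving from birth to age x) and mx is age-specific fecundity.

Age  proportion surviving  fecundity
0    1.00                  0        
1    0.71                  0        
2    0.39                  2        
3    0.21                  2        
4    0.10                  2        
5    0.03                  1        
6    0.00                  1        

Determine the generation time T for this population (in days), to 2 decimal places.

lx·mx: 0, 0, 0.78, 0.42, 0.2, 0.03, 0 → R0 = 1.43
x·lx·mx: 0, 0, 1.56, 1.26, 0.8, 0.15, 0 → Σ = 3.77
T = 3.77 / 1.43 = 2.636364… → 2.64

2.64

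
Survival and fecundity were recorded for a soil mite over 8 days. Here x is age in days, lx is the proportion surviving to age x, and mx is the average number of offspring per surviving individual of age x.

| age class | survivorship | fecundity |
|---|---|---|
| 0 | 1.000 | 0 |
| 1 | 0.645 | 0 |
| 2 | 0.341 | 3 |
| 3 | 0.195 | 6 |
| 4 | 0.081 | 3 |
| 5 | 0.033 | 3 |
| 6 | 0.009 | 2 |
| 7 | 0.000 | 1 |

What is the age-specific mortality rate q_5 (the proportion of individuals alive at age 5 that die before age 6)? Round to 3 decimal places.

0.727

q_5 = (l_5 − l_6) / l_5 = (0.033 − 0.009) / 0.033
     = 0.024 / 0.033 = 0.727273… → 0.727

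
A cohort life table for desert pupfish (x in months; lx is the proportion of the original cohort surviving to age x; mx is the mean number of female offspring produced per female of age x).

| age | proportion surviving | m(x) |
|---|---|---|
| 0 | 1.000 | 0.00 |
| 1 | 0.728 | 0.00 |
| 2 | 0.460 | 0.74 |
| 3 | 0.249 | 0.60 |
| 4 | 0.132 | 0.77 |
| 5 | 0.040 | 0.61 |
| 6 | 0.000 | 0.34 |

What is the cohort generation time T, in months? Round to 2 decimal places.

2.69

lx·mx: 0, 0, 0.3404, 0.1494, 0.10164, 0.0244, 0 → R0 = 0.61584
x·lx·mx: 0, 0, 0.6808, 0.4482, 0.40656, 0.122, 0 → Σ = 1.65756
T = 1.65756 / 0.61584 = 2.691543… → 2.69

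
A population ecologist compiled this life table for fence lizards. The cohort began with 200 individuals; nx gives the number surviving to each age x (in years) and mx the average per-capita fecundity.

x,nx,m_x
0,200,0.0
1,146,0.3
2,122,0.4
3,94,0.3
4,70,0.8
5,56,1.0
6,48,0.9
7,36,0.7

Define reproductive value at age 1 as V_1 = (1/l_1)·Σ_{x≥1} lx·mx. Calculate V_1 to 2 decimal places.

lx = nx/n0 = nx/200: 1, 0.73, 0.61, 0.47, 0.35, 0.28, 0.24, 0.18
lx·mx for x ≥ 1: 0.219, 0.244, 0.141, 0.28, 0.28, 0.216, 0.126 → sum = 1.506
V_1 = 1.506 / l_1 = 1.506 / 0.73 = 2.063014… → 2.06

2.06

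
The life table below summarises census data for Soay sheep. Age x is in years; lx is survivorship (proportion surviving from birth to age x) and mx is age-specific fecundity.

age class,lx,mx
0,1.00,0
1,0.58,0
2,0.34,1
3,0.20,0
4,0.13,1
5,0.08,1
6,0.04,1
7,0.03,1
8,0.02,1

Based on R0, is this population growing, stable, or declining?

declining

R0 = Σ lx·mx = 0 + 0 + 0.34 + 0 + 0.13 + 0.08 + 0.04 + 0.03 + 0.02 = 0.64
R0 < 1, so the population is declining.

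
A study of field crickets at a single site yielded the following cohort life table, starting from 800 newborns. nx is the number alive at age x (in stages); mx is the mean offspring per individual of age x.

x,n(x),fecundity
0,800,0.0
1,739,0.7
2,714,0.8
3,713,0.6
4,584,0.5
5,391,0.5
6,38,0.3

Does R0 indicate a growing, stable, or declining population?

lx = nx/n0 = nx/800: 1, 0.92375, 0.8925, 0.89125, 0.73, 0.48875, 0.0475
R0 = Σ lx·mx = 0 + 0.646625 + 0.714 + 0.53475 + 0.365 + 0.244375 + 0.01425 = 2.519
R0 > 1, so the population is growing.

growing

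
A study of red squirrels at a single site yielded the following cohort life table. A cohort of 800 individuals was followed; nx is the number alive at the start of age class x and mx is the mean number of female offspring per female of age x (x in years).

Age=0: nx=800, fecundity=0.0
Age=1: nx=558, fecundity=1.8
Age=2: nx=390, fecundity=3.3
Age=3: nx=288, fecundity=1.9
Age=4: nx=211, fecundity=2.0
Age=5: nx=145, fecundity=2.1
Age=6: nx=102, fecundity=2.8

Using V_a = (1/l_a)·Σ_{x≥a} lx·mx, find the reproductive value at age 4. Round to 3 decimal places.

4.797

lx = nx/n0 = nx/800: 1, 0.6975, 0.4875, 0.36, 0.26375, 0.18125, 0.1275
lx·mx for x ≥ 4: 0.5275, 0.380625, 0.357 → sum = 1.265125
V_4 = 1.265125 / l_4 = 1.265125 / 0.26375 = 4.796682… → 4.797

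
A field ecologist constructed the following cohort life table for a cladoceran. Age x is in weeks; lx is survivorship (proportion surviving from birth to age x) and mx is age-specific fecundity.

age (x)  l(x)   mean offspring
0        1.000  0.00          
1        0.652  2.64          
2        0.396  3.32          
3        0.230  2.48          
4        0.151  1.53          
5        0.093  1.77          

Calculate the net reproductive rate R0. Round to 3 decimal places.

lx·mx by age: 0, 1.72128, 1.31472, 0.5704, 0.23103, 0.16461
R0 = Σ lx·mx = 4.00204 → 4.002

4.002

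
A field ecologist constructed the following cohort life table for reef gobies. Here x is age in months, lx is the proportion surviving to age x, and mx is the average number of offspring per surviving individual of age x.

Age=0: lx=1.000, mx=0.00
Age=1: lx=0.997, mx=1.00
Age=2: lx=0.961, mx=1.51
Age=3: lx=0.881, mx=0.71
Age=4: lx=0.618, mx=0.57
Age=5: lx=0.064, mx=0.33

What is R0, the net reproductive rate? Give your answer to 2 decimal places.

lx·mx by age: 0, 0.997, 1.45111, 0.62551, 0.35226, 0.02112
R0 = Σ lx·mx = 3.447 → 3.45

3.45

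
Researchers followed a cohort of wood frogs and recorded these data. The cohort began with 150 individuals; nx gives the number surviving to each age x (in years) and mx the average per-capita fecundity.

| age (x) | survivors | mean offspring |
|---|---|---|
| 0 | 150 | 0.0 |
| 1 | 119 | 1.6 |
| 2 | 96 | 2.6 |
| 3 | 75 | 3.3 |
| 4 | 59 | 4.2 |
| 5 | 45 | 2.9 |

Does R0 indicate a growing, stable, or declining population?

lx = nx/n0 = nx/150: 1, 0.79333…, 0.64, 0.5, 0.39333…, 0.3
R0 = Σ lx·mx = 0 + 1.269333… + 1.664 + 1.65 + 1.652… + 0.87 = 7.105333…
R0 > 1, so the population is growing.

growing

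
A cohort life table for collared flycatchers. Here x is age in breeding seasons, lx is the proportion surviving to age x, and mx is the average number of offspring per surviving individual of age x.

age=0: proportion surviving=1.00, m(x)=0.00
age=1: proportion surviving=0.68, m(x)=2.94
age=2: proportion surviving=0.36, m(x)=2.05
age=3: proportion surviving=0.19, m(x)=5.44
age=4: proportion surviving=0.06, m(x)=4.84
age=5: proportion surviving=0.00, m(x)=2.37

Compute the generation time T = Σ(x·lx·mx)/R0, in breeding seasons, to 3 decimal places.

lx·mx: 0, 1.9992, 0.738, 1.0336, 0.2904, 0 → R0 = 4.0612
x·lx·mx: 0, 1.9992, 1.476, 3.1008, 1.1616, 0 → Σ = 7.7376
T = 7.7376 / 4.0612 = 1.90525… → 1.905

1.905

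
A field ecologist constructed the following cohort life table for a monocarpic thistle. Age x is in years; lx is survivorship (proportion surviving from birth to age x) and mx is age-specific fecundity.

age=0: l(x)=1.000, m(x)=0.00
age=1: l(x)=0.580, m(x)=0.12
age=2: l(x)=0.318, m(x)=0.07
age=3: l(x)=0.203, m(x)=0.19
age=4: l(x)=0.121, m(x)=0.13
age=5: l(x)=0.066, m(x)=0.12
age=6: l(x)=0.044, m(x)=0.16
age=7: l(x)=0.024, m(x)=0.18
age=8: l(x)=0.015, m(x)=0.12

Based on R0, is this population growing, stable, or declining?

declining

R0 = Σ lx·mx = 0 + 0.0696 + 0.02226 + 0.03857 + 0.01573 + 0.00792 + 0.00704 + 0.00432 + 0.0018 = 0.16724
R0 < 1, so the population is declining.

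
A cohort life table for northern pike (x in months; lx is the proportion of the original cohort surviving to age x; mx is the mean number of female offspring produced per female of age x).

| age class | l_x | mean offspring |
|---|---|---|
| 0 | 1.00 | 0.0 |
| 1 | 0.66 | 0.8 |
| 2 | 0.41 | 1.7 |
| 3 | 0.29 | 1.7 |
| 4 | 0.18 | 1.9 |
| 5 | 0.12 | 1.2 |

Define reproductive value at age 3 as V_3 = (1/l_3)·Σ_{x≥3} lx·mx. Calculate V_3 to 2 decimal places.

lx·mx for x ≥ 3: 0.493, 0.342, 0.144 → sum = 0.979
V_3 = 0.979 / l_3 = 0.979 / 0.29 = 3.375862… → 3.38

3.38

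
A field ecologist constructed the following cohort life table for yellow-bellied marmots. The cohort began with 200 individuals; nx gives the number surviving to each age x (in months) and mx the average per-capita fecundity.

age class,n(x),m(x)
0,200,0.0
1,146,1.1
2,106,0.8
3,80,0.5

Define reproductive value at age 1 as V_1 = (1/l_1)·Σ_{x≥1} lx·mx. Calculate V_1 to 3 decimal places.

1.955

lx = nx/n0 = nx/200: 1, 0.73, 0.53, 0.4
lx·mx for x ≥ 1: 0.803, 0.424, 0.2 → sum = 1.427
V_1 = 1.427 / l_1 = 1.427 / 0.73 = 1.954795… → 1.955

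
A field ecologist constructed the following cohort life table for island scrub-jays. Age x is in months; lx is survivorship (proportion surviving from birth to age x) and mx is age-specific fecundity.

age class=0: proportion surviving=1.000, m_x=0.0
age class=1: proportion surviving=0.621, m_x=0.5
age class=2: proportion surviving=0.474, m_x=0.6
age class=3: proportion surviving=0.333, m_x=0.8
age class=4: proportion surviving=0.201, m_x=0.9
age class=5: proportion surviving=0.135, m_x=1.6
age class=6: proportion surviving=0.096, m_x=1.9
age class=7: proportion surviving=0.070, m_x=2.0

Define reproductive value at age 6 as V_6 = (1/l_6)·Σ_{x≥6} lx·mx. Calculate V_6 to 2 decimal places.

lx·mx for x ≥ 6: 0.1824, 0.14 → sum = 0.3224
V_6 = 0.3224 / l_6 = 0.3224 / 0.096 = 3.358333… → 3.36

3.36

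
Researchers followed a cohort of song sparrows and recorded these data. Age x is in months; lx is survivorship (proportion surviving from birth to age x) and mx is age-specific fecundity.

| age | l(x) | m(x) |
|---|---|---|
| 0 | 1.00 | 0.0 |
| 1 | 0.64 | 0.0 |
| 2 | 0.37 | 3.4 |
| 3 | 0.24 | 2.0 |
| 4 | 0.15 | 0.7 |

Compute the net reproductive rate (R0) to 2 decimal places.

1.84

lx·mx by age: 0, 0, 1.258, 0.48, 0.105
R0 = Σ lx·mx = 1.843 → 1.84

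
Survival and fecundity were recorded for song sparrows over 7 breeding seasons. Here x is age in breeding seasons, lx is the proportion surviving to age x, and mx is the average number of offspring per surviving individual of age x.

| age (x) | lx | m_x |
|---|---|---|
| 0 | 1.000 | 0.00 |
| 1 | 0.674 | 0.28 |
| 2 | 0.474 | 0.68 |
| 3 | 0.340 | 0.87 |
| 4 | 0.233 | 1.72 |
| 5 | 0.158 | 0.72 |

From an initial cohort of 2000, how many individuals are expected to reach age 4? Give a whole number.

466

Expected survivors = N0 · l_4 = 2000 × 0.233 = 466 → 466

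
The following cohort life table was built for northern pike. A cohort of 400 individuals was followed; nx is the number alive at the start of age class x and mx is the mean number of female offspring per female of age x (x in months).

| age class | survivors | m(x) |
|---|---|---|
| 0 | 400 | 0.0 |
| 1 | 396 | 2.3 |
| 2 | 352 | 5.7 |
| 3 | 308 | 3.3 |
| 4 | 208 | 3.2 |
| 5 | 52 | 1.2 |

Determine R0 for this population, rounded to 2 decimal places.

lx = nx/n0 = nx/400: 1, 0.99, 0.88, 0.77, 0.52, 0.13
lx·mx by age: 0, 2.277, 5.016, 2.541, 1.664, 0.156
R0 = Σ lx·mx = 11.654 → 11.65

11.65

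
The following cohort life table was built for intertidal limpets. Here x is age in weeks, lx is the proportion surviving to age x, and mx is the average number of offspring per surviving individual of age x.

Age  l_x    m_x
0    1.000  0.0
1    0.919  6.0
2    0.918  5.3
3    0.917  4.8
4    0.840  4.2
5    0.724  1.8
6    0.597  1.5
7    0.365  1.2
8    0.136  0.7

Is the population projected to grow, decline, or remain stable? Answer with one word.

R0 = Σ lx·mx = 0 + 5.514 + 4.8654 + 4.4016 + 3.528 + 1.3032 + 0.8955 + 0.438 + 0.0952 = 21.0409
R0 > 1, so the population is growing.

growing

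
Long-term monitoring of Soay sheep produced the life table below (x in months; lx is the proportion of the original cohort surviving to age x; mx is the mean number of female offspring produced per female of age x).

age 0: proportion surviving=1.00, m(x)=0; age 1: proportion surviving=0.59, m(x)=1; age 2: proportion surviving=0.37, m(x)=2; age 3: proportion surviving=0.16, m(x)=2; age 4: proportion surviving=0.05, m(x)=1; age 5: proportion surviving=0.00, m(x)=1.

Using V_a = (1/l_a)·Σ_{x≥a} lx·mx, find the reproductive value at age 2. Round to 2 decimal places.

lx·mx for x ≥ 2: 0.74, 0.32, 0.05, 0 → sum = 1.11
V_2 = 1.11 / l_2 = 1.11 / 0.37 = 3 → 3.00

3.00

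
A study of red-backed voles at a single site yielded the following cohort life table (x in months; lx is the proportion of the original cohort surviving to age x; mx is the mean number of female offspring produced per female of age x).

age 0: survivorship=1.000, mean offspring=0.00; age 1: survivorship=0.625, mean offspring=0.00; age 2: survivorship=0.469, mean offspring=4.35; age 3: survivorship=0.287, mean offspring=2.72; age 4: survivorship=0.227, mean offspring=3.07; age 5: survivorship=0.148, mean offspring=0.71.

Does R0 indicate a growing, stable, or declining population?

R0 = Σ lx·mx = 0 + 0 + 2.04015 + 0.78064 + 0.69689 + 0.10508 = 3.62276
R0 > 1, so the population is growing.

growing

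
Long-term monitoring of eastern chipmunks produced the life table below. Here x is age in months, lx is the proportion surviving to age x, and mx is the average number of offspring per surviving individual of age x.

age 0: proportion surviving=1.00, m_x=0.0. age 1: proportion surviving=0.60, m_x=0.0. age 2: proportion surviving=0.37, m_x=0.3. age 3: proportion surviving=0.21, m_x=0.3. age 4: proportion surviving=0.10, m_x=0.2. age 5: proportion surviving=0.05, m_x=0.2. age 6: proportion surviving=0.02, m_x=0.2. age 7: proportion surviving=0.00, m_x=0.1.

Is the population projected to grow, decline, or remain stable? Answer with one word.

R0 = Σ lx·mx = 0 + 0 + 0.111 + 0.063 + 0.02 + 0.01 + 0.004 + 0 = 0.208
R0 < 1, so the population is declining.

declining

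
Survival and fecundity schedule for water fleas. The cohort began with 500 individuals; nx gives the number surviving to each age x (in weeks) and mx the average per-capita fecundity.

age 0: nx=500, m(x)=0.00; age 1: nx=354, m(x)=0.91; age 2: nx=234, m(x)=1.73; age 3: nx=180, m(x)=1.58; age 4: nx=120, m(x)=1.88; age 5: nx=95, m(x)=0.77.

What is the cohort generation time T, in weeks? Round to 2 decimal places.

lx = nx/n0 = nx/500: 1, 0.708, 0.468, 0.36, 0.24, 0.19
lx·mx: 0, 0.64428, 0.80964, 0.5688, 0.4512, 0.1463 → R0 = 2.62022
x·lx·mx: 0, 0.64428, 1.61928, 1.7064, 1.8048, 0.7315 → Σ = 6.50626
T = 6.50626 / 2.62022 = 2.483097… → 2.48

2.48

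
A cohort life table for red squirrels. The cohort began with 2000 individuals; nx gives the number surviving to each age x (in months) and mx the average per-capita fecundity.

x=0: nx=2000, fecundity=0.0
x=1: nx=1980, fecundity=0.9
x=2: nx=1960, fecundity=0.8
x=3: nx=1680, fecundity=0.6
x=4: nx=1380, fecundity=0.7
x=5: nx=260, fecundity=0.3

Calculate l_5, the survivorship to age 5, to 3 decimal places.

l_5 = n_5/n_0 = 260/2000 = 0.13 → 0.130

0.130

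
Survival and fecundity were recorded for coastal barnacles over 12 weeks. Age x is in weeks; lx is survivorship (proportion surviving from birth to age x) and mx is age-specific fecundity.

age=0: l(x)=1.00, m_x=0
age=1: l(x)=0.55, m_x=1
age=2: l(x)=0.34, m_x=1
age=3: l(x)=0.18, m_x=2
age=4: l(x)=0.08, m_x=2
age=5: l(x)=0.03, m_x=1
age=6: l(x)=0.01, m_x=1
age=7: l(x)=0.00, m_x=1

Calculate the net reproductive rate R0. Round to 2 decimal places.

1.45

lx·mx by age: 0, 0.55, 0.34, 0.36, 0.16, 0.03, 0.01, 0
R0 = Σ lx·mx = 1.45 → 1.45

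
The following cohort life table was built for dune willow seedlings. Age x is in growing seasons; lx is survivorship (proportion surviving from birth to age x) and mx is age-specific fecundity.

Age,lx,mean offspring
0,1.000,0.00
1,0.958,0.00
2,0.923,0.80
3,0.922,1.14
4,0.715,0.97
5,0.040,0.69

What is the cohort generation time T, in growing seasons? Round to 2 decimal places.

3.00

lx·mx: 0, 0, 0.7384, 1.05108, 0.69355, 0.0276 → R0 = 2.51063
x·lx·mx: 0, 0, 1.4768, 3.15324, 2.7742, 0.138 → Σ = 7.54224
T = 7.54224 / 2.51063 = 3.004122… → 3.00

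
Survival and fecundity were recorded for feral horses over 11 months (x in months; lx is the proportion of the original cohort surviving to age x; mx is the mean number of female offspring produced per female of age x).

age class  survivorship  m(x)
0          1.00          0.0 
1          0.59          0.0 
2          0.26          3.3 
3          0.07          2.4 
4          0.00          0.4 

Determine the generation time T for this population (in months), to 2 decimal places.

lx·mx: 0, 0, 0.858, 0.168, 0 → R0 = 1.026
x·lx·mx: 0, 0, 1.716, 0.504, 0 → Σ = 2.22
T = 2.22 / 1.026 = 2.163743… → 2.16

2.16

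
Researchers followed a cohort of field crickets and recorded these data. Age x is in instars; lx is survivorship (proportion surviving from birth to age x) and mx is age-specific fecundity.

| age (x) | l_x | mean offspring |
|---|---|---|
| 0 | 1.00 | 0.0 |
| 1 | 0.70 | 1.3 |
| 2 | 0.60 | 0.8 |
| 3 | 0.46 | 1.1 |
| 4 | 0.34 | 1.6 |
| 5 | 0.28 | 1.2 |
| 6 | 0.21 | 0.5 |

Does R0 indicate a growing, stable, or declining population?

growing

R0 = Σ lx·mx = 0 + 0.91 + 0.48 + 0.506 + 0.544 + 0.336 + 0.105 = 2.881
R0 > 1, so the population is growing.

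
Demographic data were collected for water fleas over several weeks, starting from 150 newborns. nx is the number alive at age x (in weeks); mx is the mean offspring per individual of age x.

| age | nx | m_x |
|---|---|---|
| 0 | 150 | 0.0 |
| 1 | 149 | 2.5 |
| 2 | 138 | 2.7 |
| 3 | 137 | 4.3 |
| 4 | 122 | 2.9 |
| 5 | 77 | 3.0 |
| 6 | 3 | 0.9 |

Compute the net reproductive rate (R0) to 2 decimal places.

12.81

lx = nx/n0 = nx/150: 1, 0.99333…, 0.92, 0.91333…, 0.81333…, 0.51333…, 0.02
lx·mx by age: 0, 2.483333…, 2.484, 3.927333…, 2.358667…, 1.54…, 0.018
R0 = Σ lx·mx = 12.811333… → 12.81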